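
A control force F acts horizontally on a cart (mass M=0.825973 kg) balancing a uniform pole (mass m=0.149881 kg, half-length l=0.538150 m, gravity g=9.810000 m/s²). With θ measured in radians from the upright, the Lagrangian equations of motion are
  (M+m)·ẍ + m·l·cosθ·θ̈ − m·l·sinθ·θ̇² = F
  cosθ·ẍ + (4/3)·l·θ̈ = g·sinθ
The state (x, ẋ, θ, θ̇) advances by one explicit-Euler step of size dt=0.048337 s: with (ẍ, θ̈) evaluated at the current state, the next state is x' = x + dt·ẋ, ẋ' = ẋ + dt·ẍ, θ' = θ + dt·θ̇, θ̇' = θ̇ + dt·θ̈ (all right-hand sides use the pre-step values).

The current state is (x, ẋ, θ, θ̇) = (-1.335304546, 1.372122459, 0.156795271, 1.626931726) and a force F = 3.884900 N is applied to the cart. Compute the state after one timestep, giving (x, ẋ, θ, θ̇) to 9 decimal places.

sinθ=0.156153598, cosθ=0.987732785
temp = (F + m·l·θ̇²·sinθ)/(M+m) = (3.884900 + 0.033338080)/0.975854 = 4.015188829
θ̈ = (g·sinθ − cosθ·temp)/(l·(4/3 − m·cos²θ/(M+m))) = -3.821773766
ẍ = temp − m·l·θ̈·cosθ/(M+m) = 4.327199555
Euler: x'=-1.335304546+0.048337·1.372122459=-1.268980263, ẋ'=1.372122459+0.048337·4.327199555=1.581286304
       θ'=0.156795271+0.048337·1.626931726=0.235436270, θ̇'=1.626931726+0.048337·-3.821773766=1.442198647

(-1.268980263, 1.581286304, 0.235436270, 1.442198647)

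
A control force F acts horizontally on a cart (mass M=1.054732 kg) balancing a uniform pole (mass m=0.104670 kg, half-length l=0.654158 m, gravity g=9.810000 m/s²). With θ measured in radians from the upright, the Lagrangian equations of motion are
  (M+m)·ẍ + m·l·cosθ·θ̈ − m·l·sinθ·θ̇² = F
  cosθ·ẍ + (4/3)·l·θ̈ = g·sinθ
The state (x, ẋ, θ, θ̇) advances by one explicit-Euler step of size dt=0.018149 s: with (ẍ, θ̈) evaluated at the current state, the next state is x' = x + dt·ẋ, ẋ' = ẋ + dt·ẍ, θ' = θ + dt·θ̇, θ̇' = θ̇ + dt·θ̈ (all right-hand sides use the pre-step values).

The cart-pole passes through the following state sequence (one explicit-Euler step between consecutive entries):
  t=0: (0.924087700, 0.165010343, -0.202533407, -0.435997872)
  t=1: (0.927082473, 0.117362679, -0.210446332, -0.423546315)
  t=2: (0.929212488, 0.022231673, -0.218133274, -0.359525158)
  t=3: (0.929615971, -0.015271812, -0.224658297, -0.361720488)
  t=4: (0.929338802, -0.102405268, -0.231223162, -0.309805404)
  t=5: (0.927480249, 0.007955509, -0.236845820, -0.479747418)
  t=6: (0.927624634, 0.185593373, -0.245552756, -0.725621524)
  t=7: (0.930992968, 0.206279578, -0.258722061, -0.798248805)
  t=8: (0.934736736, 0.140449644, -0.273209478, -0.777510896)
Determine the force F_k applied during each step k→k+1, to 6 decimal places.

step 0→1:
  ẍ = (ẋ'−ẋ)/dt = (0.117362679−0.165010343)/0.018149 = -2.625360
  θ̈ = (θ̇'−θ̇)/dt = (-0.423546315−-0.435997872)/0.018149 = 0.686074
  sinθ=-0.201152, cosθ=0.979560
  F = (M+m)·ẍ + m·l·cosθ·θ̈ − m·l·sinθ·θ̇² = -3.043848 + 0.046016 − -0.002618 = -2.995214
step 1→2:
  ẍ = (ẋ'−ẋ)/dt = (0.022231673−0.117362679)/0.018149 = -5.241667
  θ̈ = (θ̇'−θ̇)/dt = (-0.359525158−-0.423546315)/0.018149 = 3.527531
  sinθ=-0.208896, cosθ=0.977938
  F = (M+m)·ẍ + m·l·cosθ·θ̈ − m·l·sinθ·θ̇² = -6.077199 + 0.236204 − -0.002566 = -5.838429
step 2→3:
  ẍ = (ẋ'−ẋ)/dt = (-0.015271812−0.022231673)/0.018149 = -2.066422
  θ̈ = (θ̇'−θ̇)/dt = (-0.361720488−-0.359525158)/0.018149 = -0.120961
  sinθ=-0.216408, cosθ=0.976303
  F = (M+m)·ẍ + m·l·cosθ·θ̈ − m·l·sinθ·θ̇² = -2.395813 + -0.008086 − -0.001915 = -2.401984
step 3→4:
  ẍ = (ẋ'−ẋ)/dt = (-0.102405268−-0.015271812)/0.018149 = -4.801006
  θ̈ = (θ̇'−θ̇)/dt = (-0.309805404−-0.361720488)/0.018149 = 2.860493
  sinθ=-0.222773, cosθ=0.974870
  F = (M+m)·ẍ + m·l·cosθ·θ̈ − m·l·sinθ·θ̇² = -5.566296 + 0.190938 − -0.001996 = -5.373362
step 4→5:
  ẍ = (ẋ'−ẋ)/dt = (0.007955509−-0.102405268)/0.018149 = 6.080819
  θ̈ = (θ̇'−θ̇)/dt = (-0.479747418−-0.309805404)/0.018149 = -9.363712
  sinθ=-0.229168, cosθ=0.973387
  F = (M+m)·ẍ + m·l·cosθ·θ̈ − m·l·sinθ·θ̇² = 7.050113 + -0.624077 − -0.001506 = 6.427542
step 5→6:
  ẍ = (ẋ'−ẋ)/dt = (0.185593373−0.007955509)/0.018149 = 9.787749
  θ̈ = (θ̇'−θ̇)/dt = (-0.725621524−-0.479747418)/0.018149 = -13.547529
  sinθ=-0.234638, cosθ=0.972083
  F = (M+m)·ẍ + m·l·cosθ·θ̈ − m·l·sinθ·θ̇² = 11.347936 + -0.901713 − -0.003698 = 10.449921
step 6→7:
  ẍ = (ẋ'−ẋ)/dt = (0.206279578−0.185593373)/0.018149 = 1.139799
  θ̈ = (θ̇'−θ̇)/dt = (-0.798248805−-0.725621524)/0.018149 = -4.001724
  sinθ=-0.243093, cosθ=0.970003
  F = (M+m)·ẍ + m·l·cosθ·θ̈ − m·l·sinθ·θ̇² = 1.321485 + -0.265782 − -0.008764 = 1.064467
step 7→8:
  ẍ = (ẋ'−ẋ)/dt = (0.140449644−0.206279578)/0.018149 = -3.627193
  θ̈ = (θ̇'−θ̇)/dt = (-0.777510896−-0.798248805)/0.018149 = 1.142647
  sinθ=-0.255845, cosθ=0.966718
  F = (M+m)·ẍ + m·l·cosθ·θ̈ − m·l·sinθ·θ̇² = -4.205375 + 0.075634 − -0.011162 = -4.118579

F_0 = -2.995214 N
F_1 = -5.838429 N
F_2 = -2.401984 N
F_3 = -5.373362 N
F_4 = 6.427542 N
F_5 = 10.449921 N
F_6 = 1.064467 N
F_7 = -4.118579 N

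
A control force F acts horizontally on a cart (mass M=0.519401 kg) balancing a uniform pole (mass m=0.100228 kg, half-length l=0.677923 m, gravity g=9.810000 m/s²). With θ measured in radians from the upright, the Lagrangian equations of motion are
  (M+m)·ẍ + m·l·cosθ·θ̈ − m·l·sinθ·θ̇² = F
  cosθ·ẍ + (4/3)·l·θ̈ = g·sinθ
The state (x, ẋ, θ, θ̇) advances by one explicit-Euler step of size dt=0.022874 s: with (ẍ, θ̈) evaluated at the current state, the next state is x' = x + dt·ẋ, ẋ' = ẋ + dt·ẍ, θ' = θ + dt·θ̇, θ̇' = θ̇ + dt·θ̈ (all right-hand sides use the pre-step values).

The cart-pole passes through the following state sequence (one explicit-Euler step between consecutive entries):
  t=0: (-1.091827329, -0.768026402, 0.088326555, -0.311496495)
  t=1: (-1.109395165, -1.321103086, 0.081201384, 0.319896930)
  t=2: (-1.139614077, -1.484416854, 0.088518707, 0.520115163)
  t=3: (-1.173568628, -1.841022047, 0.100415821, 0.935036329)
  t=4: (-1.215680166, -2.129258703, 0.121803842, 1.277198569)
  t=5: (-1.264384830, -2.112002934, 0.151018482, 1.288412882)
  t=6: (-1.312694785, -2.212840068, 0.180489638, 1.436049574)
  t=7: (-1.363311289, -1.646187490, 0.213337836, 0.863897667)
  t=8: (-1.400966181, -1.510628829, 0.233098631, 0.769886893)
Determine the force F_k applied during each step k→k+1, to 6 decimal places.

F_0 = -13.114527 N
F_1 = -3.831751 N
F_2 = -8.433937 N
F_3 = -6.802670 N
F_4 = 0.487036 N
F_5 = -2.314964 N
F_6 = 13.652819 N
F_7 = 3.388457 N

step 0→1:
  ẍ = (ẋ'−ẋ)/dt = (-1.321103086−-0.768026402)/0.022874 = -24.179273
  θ̈ = (θ̇'−θ̇)/dt = (0.319896930−-0.311496495)/0.022874 = 27.603105
  sinθ=0.088212, cosθ=0.996102
  F = (M+m)·ẍ + m·l·cosθ·θ̈ − m·l·sinθ·θ̇² = -14.982179 + 1.868233 − 0.000582 = -13.114527
step 1→2:
  ẍ = (ẋ'−ẋ)/dt = (-1.484416854−-1.321103086)/0.022874 = -7.139712
  θ̈ = (θ̇'−θ̇)/dt = (0.520115163−0.319896930)/0.022874 = 8.753092
  sinθ=0.081112, cosθ=0.996705
  F = (M+m)·ẍ + m·l·cosθ·θ̈ − m·l·sinθ·θ̇² = -4.423972 + 0.592785 − 0.000564 = -3.831751
step 2→3:
  ẍ = (ẋ'−ẋ)/dt = (-1.841022047−-1.484416854)/0.022874 = -15.589980
  θ̈ = (θ̇'−θ̇)/dt = (0.935036329−0.520115163)/0.022874 = 18.139423
  sinθ=0.088403, cosθ=0.996085
  F = (M+m)·ẍ + m·l·cosθ·θ̈ − m·l·sinθ·θ̇² = -9.660003 + 1.227691 − 0.001625 = -8.433937
step 3→4:
  ẍ = (ẋ'−ẋ)/dt = (-2.129258703−-1.841022047)/0.022874 = -12.601060
  θ̈ = (θ̇'−θ̇)/dt = (1.277198569−0.935036329)/0.022874 = 14.958566
  sinθ=0.100247, cosθ=0.994963
  F = (M+m)·ẍ + m·l·cosθ·θ̈ − m·l·sinθ·θ̇² = -7.807982 + 1.011268 − 0.005955 = -6.802670
step 4→5:
  ẍ = (ẋ'−ẋ)/dt = (-2.112002934−-2.129258703)/0.022874 = 0.754384
  θ̈ = (θ̇'−θ̇)/dt = (1.288412882−1.277198569)/0.022874 = 0.490265
  sinθ=0.121503, cosθ=0.992591
  F = (M+m)·ẍ + m·l·cosθ·θ̈ − m·l·sinθ·θ̇² = 0.467438 + 0.033065 − 0.013467 = 0.487036
step 5→6:
  ẍ = (ẋ'−ẋ)/dt = (-2.212840068−-2.112002934)/0.022874 = -4.408373
  θ̈ = (θ̇'−θ̇)/dt = (1.436049574−1.288412882)/0.022874 = 6.454345
  sinθ=0.150445, cosθ=0.988618
  F = (M+m)·ẍ + m·l·cosθ·θ̈ − m·l·sinθ·θ̇² = -2.731556 + 0.433561 − 0.016969 = -2.314964
step 6→7:
  ẍ = (ẋ'−ẋ)/dt = (-1.646187490−-2.212840068)/0.022874 = 24.772780
  θ̈ = (θ̇'−θ̇)/dt = (0.863897667−1.436049574)/0.022874 = -25.013199
  sinθ=0.179511, cosθ=0.983756
  F = (M+m)·ẍ + m·l·cosθ·θ̈ − m·l·sinθ·θ̇² = 15.349933 + -1.671961 − 0.025154 = 13.652819
step 7→8:
  ẍ = (ẋ'−ẋ)/dt = (-1.510628829−-1.646187490)/0.022874 = 5.926321
  θ̈ = (θ̇'−θ̇)/dt = (0.769886893−0.863897667)/0.022874 = -4.109940
  sinθ=0.211723, cosθ=0.977330
  F = (M+m)·ẍ + m·l·cosθ·θ̈ − m·l·sinθ·θ̇² = 3.672120 + -0.272927 − 0.010736 = 3.388457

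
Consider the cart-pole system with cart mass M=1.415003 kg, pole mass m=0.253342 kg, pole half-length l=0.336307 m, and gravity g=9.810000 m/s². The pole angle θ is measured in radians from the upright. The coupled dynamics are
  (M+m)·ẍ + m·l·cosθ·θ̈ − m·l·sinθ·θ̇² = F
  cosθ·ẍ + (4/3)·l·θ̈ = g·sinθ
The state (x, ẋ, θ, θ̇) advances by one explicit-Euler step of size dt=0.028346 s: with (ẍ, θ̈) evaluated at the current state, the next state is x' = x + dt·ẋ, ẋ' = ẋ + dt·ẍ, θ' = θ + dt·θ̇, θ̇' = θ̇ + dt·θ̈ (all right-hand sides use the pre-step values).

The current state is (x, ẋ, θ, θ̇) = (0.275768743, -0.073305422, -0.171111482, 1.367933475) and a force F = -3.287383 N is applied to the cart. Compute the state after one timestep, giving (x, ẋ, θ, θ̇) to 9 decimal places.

(0.273690828, -0.130648434, -0.132336040, 1.388351726)

sinθ=-0.170277704, cosθ=0.985396115
temp = (F + m·l·θ̇²·sinθ)/(M+m) = (-3.287383 + -0.027147563)/1.668345 = -1.986717713
θ̈ = (g·sinθ − cosθ·temp)/(l·(4/3 − m·cos²θ/(M+m))) = 0.720322127
ẍ = temp − m·l·θ̈·cosθ/(M+m) = -2.022966613
Euler: x'=0.275768743+0.028346·-0.073305422=0.273690828, ẋ'=-0.073305422+0.028346·-2.022966613=-0.130648434
       θ'=-0.171111482+0.028346·1.367933475=-0.132336040, θ̇'=1.367933475+0.028346·0.720322127=1.388351726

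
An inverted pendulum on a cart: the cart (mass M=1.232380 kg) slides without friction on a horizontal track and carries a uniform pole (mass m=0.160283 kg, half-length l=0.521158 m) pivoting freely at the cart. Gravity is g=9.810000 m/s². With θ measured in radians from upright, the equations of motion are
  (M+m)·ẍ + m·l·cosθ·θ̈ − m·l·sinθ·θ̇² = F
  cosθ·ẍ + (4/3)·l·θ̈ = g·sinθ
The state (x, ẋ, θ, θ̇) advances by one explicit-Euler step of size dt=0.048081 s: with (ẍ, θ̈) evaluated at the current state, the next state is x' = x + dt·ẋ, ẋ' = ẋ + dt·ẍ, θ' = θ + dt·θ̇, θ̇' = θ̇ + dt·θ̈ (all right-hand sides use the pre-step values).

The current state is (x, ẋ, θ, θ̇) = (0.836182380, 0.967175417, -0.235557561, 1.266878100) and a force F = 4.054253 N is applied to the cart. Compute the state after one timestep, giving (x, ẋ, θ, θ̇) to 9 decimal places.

(0.882685141, 1.128470244, -0.174644795, 0.882749245)

sinθ=-0.233385185, cosθ=0.972384366
temp = (F + m·l·θ̇²·sinθ)/(M+m) = (4.054253 + -0.031289586)/1.392663 = 2.888684064
θ̈ = (g·sinθ − cosθ·temp)/(l·(4/3 − m·cos²θ/(M+m))) = -7.989202704
ẍ = temp − m·l·θ̈·cosθ/(M+m) = 3.354647932
Euler: x'=0.836182380+0.048081·0.967175417=0.882685141, ẋ'=0.967175417+0.048081·3.354647932=1.128470244
       θ'=-0.235557561+0.048081·1.266878100=-0.174644795, θ̇'=1.266878100+0.048081·-7.989202704=0.882749245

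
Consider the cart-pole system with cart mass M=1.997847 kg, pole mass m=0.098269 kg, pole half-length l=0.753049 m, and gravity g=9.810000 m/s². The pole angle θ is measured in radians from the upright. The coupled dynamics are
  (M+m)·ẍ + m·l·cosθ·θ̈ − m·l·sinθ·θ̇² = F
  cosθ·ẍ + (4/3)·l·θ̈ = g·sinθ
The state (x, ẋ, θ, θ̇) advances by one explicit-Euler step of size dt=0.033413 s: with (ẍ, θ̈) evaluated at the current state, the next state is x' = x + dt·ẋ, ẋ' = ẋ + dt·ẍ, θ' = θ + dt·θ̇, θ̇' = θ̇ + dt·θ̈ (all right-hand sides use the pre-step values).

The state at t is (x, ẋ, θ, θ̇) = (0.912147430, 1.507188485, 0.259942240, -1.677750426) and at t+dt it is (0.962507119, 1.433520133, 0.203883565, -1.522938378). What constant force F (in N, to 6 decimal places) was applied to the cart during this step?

F = -4.343665 N

ẍ = (ẋ'−ẋ)/dt = (1.433520133−1.507188485)/0.033413 = -2.204781
θ̈ = (θ̇'−θ̇)/dt = (-1.522938378−-1.677750426)/0.033413 = 4.633288
sinθ=0.257025, cosθ=0.966405
F = (M+m)·ẍ + m·l·cosθ·θ̈ − m·l·sinθ·θ̇² = -4.621477 + 0.331351 − 0.053539 = -4.343665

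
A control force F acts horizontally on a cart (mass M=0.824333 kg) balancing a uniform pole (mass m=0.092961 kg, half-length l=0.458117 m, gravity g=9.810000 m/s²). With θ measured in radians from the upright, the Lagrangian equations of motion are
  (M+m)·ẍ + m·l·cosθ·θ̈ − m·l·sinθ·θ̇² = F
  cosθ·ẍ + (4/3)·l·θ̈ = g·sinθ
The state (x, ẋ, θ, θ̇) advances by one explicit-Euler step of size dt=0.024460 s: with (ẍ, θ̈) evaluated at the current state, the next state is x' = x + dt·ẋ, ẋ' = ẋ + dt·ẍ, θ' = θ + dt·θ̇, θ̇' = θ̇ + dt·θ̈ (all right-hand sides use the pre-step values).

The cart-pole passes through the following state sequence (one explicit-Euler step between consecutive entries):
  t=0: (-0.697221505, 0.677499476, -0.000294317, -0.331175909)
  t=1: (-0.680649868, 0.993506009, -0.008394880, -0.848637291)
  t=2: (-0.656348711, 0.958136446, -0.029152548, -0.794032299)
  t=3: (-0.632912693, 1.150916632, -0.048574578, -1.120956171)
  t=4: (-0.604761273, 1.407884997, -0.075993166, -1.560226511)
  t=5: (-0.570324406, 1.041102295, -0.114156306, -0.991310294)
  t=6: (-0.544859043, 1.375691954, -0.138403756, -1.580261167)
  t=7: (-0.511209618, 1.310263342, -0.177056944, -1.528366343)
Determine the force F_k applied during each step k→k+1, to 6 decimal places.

F_0 = 10.949869 N
F_1 = -1.231096 N
F_2 = 6.661425 N
F_3 = 8.875468 N
F_4 = -12.759466 N
F_5 = 11.533740 N
F_6 = -2.349529 N

step 0→1:
  ẍ = (ẋ'−ẋ)/dt = (0.993506009−0.677499476)/0.024460 = 12.919319
  θ̈ = (θ̇'−θ̇)/dt = (-0.848637291−-0.331175909)/0.024460 = -21.155412
  sinθ=-0.000294, cosθ=1.000000
  F = (M+m)·ẍ + m·l·cosθ·θ̈ − m·l·sinθ·θ̇² = 11.850813 + -0.900946 − -0.000001 = 10.949869
step 1→2:
  ẍ = (ẋ'−ẋ)/dt = (0.958136446−0.993506009)/0.024460 = -1.446016
  θ̈ = (θ̇'−θ̇)/dt = (-0.794032299−-0.848637291)/0.024460 = 2.232420
  sinθ=-0.008395, cosθ=0.999965
  F = (M+m)·ẍ + m·l·cosθ·θ̈ − m·l·sinθ·θ̇² = -1.326422 + 0.095069 − -0.000257 = -1.231096
step 2→3:
  ẍ = (ẋ'−ẋ)/dt = (1.150916632−0.958136446)/0.024460 = 7.881447
  θ̈ = (θ̇'−θ̇)/dt = (-1.120956171−-0.794032299)/0.024460 = -13.365653
  sinθ=-0.029148, cosθ=0.999575
  F = (M+m)·ẍ + m·l·cosθ·θ̈ − m·l·sinθ·θ̇² = 7.229604 + -0.568961 − -0.000783 = 6.661425
step 3→4:
  ẍ = (ẋ'−ẋ)/dt = (1.407884997−1.150916632)/0.024460 = 10.505657
  θ̈ = (θ̇'−θ̇)/dt = (-1.560226511−-1.120956171)/0.024460 = -17.958722
  sinθ=-0.048555, cosθ=0.998820
  F = (M+m)·ẍ + m·l·cosθ·θ̈ − m·l·sinθ·θ̇² = 9.636776 + -0.763906 − -0.002598 = 8.875468
step 4→5:
  ẍ = (ẋ'−ẋ)/dt = (1.041102295−1.407884997)/0.024460 = -14.995204
  θ̈ = (θ̇'−θ̇)/dt = (-0.991310294−-1.560226511)/0.024460 = 23.259044
  sinθ=-0.075920, cosθ=0.997114
  F = (M+m)·ẍ + m·l·cosθ·θ̈ − m·l·sinθ·θ̇² = -13.755011 + 0.987674 − -0.007871 = -12.759466
step 5→6:
  ẍ = (ẋ'−ẋ)/dt = (1.375691954−1.041102295)/0.024460 = 13.679054
  θ̈ = (θ̇'−θ̇)/dt = (-1.580261167−-0.991310294)/0.024460 = -24.078122
  sinθ=-0.113909, cosθ=0.993491
  F = (M+m)·ẍ + m·l·cosθ·θ̈ − m·l·sinθ·θ̇² = 12.547714 + -1.018741 − -0.004767 = 11.533740
step 6→7:
  ẍ = (ẋ'−ẋ)/dt = (1.310263342−1.375691954)/0.024460 = -2.674923
  θ̈ = (θ̇'−θ̇)/dt = (-1.528366343−-1.580261167)/0.024460 = 2.121620
  sinθ=-0.137962, cosθ=0.990437
  F = (M+m)·ẍ + m·l·cosθ·θ̈ − m·l·sinθ·θ̇² = -2.453691 + 0.089489 − -0.014672 = -2.349529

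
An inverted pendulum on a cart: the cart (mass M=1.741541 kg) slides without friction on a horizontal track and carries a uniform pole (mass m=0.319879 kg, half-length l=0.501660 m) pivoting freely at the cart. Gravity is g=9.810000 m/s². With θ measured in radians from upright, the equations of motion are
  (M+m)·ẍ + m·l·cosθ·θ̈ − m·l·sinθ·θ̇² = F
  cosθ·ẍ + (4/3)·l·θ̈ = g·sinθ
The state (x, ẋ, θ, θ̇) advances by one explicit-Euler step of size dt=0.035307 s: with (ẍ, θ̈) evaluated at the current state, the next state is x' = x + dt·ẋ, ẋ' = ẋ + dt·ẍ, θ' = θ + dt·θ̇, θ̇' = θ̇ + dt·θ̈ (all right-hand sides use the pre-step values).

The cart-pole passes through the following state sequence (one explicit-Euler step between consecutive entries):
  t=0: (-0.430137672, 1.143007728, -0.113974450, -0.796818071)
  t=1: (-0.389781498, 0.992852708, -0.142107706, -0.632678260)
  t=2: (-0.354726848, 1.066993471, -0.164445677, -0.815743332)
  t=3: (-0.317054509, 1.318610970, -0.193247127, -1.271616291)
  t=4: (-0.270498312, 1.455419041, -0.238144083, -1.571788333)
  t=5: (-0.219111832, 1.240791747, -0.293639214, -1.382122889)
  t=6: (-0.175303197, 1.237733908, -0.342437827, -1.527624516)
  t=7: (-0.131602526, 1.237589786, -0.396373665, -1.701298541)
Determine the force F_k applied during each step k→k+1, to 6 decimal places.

F_0 = -8.014126 N
F_1 = 3.514205 N
F_2 = 12.664324 N
F_3 = 6.698564 N
F_4 = -11.599918 N
F_5 = -0.722809 N
F_6 = -0.626189 N

step 0→1:
  ẍ = (ẋ'−ẋ)/dt = (0.992852708−1.143007728)/0.035307 = -4.252840
  θ̈ = (θ̇'−θ̇)/dt = (-0.632678260−-0.796818071)/0.035307 = 4.648931
  sinθ=-0.113728, cosθ=0.993512
  F = (M+m)·ẍ + m·l·cosθ·θ̈ − m·l·sinθ·θ̇² = -8.766889 + 0.741176 − -0.011587 = -8.014126
step 1→2:
  ẍ = (ẋ'−ẋ)/dt = (1.066993471−0.992852708)/0.035307 = 2.099889
  θ̈ = (θ̇'−θ̇)/dt = (-0.815743332−-0.632678260)/0.035307 = -5.184951
  sinθ=-0.141630, cosθ=0.989920
  F = (M+m)·ẍ + m·l·cosθ·θ̈ − m·l·sinθ·θ̇² = 4.328752 + -0.823645 − -0.009097 = 3.514205
step 2→3:
  ẍ = (ẋ'−ẋ)/dt = (1.318610970−1.066993471)/0.035307 = 7.126561
  θ̈ = (θ̇'−θ̇)/dt = (-1.271616291−-0.815743332)/0.035307 = -12.911688
  sinθ=-0.163706, cosθ=0.986509
  F = (M+m)·ẍ + m·l·cosθ·θ̈ − m·l·sinθ·θ̇² = 14.690836 + -2.043993 − -0.017481 = 12.664324
step 3→4:
  ẍ = (ẋ'−ẋ)/dt = (1.455419041−1.318610970)/0.035307 = 3.874814
  θ̈ = (θ̇'−θ̇)/dt = (-1.571788333−-1.271616291)/0.035307 = -8.501771
  sinθ=-0.192047, cosθ=0.981386
  F = (M+m)·ẍ + m·l·cosθ·θ̈ − m·l·sinθ·θ̇² = 7.987620 + -1.338888 − -0.049833 = 6.698564
step 4→5:
  ẍ = (ẋ'−ẋ)/dt = (1.240791747−1.455419041)/0.035307 = -6.078888
  θ̈ = (θ̇'−θ̇)/dt = (-1.382122889−-1.571788333)/0.035307 = 5.371894
  sinθ=-0.235899, cosθ=0.971777
  F = (M+m)·ẍ + m·l·cosθ·θ̈ − m·l·sinθ·θ̇² = -12.531141 + 0.837702 − -0.093521 = -11.599918
step 5→6:
  ẍ = (ẋ'−ẋ)/dt = (1.237733908−1.240791747)/0.035307 = -0.086607
  θ̈ = (θ̇'−θ̇)/dt = (-1.527624516−-1.382122889)/0.035307 = -4.121042
  sinθ=-0.289438, cosθ=0.957197
  F = (M+m)·ẍ + m·l·cosθ·θ̈ − m·l·sinθ·θ̇² = -0.178534 + -0.633000 − -0.088724 = -0.722809
step 6→7:
  ẍ = (ẋ'−ẋ)/dt = (1.237589786−1.237733908)/0.035307 = -0.004082
  θ̈ = (θ̇'−θ̇)/dt = (-1.701298541−-1.527624516)/0.035307 = -4.918969
  sinθ=-0.335784, cosθ=0.941939
  F = (M+m)·ẍ + m·l·cosθ·θ̈ − m·l·sinθ·θ̇² = -0.008415 + -0.743519 − -0.125744 = -0.626189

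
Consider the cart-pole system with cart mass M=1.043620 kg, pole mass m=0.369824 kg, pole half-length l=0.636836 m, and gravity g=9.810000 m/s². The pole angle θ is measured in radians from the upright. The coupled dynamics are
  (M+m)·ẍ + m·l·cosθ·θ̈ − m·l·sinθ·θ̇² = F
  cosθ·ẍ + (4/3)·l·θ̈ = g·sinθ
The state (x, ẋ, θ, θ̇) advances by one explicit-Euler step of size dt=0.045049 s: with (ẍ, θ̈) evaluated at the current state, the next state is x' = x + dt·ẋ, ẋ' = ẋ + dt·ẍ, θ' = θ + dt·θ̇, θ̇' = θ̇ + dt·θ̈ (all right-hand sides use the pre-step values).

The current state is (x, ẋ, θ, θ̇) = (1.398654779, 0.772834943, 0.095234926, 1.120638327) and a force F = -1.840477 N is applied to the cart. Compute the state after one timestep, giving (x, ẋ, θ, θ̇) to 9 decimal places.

sinθ=0.095091033, cosθ=0.995468581
temp = (F + m·l·θ̇²·sinθ)/(M+m) = (-1.840477 + 0.028125044)/1.413444 = -1.282224097
θ̈ = (g·sinθ − cosθ·temp)/(l·(4/3 − m·cos²θ/(M+m))) = 3.229931983
ẍ = temp − m·l·θ̈·cosθ/(M+m) = -1.817977607
Euler: x'=1.398654779+0.045049·0.772834943=1.433470220, ẋ'=0.772834943+0.045049·-1.817977607=0.690936870
       θ'=0.095234926+0.045049·1.120638327=0.145718562, θ̇'=1.120638327+0.045049·3.229931983=1.266143533

(1.433470220, 0.690936870, 0.145718562, 1.266143533)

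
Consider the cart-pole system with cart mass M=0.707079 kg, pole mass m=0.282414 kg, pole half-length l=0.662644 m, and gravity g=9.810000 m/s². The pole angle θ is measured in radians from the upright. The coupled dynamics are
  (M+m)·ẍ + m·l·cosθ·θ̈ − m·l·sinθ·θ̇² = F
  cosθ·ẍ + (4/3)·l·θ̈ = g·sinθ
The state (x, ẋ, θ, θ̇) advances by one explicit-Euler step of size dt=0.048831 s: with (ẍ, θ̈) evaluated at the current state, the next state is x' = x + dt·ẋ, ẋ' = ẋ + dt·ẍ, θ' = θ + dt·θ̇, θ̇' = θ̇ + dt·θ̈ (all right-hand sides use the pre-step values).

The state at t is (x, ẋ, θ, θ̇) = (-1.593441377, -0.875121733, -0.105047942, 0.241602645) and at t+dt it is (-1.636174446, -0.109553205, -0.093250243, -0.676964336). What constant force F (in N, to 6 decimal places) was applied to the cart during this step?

ẍ = (ẋ'−ẋ)/dt = (-0.109553205−-0.875121733)/0.048831 = 15.677920
θ̈ = (θ̇'−θ̇)/dt = (-0.676964336−0.241602645)/0.048831 = -18.811144
sinθ=-0.104855, cosθ=0.994488
F = (M+m)·ẍ + m·l·cosθ·θ̈ − m·l·sinθ·θ̇² = 15.513192 + -3.500911 − -0.001145 = 12.013427

F = 12.013427 N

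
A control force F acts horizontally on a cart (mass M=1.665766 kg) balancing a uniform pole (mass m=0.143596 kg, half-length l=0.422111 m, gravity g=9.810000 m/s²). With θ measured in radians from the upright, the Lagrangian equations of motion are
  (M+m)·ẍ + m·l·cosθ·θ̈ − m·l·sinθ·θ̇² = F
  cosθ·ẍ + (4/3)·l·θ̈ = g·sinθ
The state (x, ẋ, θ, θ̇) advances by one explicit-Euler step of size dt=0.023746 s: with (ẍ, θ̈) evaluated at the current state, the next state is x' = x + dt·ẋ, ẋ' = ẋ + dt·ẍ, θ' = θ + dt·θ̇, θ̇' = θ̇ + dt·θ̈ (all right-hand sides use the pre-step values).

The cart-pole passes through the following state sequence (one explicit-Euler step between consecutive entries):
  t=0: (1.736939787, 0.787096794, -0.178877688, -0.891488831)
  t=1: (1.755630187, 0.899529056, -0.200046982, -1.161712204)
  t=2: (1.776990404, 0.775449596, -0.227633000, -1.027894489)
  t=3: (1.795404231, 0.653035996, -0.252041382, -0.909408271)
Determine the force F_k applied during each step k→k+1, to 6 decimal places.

step 0→1:
  ẍ = (ẋ'−ẋ)/dt = (0.899529056−0.787096794)/0.023746 = 4.734787
  θ̈ = (θ̇'−θ̇)/dt = (-1.161712204−-0.891488831)/0.023746 = -11.379743
  sinθ=-0.177925, cosθ=0.984044
  F = (M+m)·ẍ + m·l·cosθ·θ̈ − m·l·sinθ·θ̇² = 8.566944 + -0.678760 − -0.008571 = 7.896756
step 1→2:
  ẍ = (ẋ'−ẋ)/dt = (0.775449596−0.899529056)/0.023746 = -5.225278
  θ̈ = (θ̇'−θ̇)/dt = (-1.027894489−-1.161712204)/0.023746 = 5.635379
  sinθ=-0.198715, cosθ=0.980057
  F = (M+m)·ẍ + m·l·cosθ·θ̈ − m·l·sinθ·θ̇² = -9.454420 + 0.334768 − -0.016255 = -9.103397
step 2→3:
  ẍ = (ẋ'−ẋ)/dt = (0.653035996−0.775449596)/0.023746 = -5.155125
  θ̈ = (θ̇'−θ̇)/dt = (-0.909408271−-1.027894489)/0.023746 = 4.989734
  sinθ=-0.225672, cosθ=0.974203
  F = (M+m)·ẍ + m·l·cosθ·θ̈ − m·l·sinθ·θ̇² = -9.327487 + 0.294643 − -0.014453 = -9.018392

F_0 = 7.896756 N
F_1 = -9.103397 N
F_2 = -9.018392 N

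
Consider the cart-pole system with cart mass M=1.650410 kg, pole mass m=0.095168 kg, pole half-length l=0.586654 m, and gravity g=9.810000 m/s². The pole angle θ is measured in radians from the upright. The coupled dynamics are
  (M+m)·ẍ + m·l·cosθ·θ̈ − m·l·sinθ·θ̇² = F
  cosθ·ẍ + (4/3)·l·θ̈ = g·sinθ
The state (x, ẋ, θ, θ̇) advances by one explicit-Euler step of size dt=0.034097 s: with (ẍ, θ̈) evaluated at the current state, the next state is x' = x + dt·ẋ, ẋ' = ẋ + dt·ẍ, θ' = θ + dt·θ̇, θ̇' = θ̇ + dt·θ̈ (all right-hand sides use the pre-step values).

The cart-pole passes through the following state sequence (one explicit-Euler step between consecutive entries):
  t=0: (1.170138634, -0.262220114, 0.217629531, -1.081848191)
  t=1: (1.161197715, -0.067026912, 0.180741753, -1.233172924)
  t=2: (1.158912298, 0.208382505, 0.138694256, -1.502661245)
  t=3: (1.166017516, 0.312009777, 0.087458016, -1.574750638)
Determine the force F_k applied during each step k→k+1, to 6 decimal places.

F_0 = 9.736769 N
F_1 = 13.650104 N
F_2 = 5.170809 N

step 0→1:
  ẍ = (ẋ'−ẋ)/dt = (-0.067026912−-0.262220114)/0.034097 = 5.724644
  θ̈ = (θ̇'−θ̇)/dt = (-1.233172924−-1.081848191)/0.034097 = -4.438066
  sinθ=0.215916, cosθ=0.976412
  F = (M+m)·ẍ + m·l·cosθ·θ̈ − m·l·sinθ·θ̇² = 9.992813 + -0.241936 − 0.014109 = 9.736769
step 1→2:
  ẍ = (ẋ'−ẋ)/dt = (0.208382505−-0.067026912)/0.034097 = 8.077233
  θ̈ = (θ̇'−θ̇)/dt = (-1.502661245−-1.233172924)/0.034097 = -7.903579
  sinθ=0.179759, cosθ=0.983711
  F = (M+m)·ẍ + m·l·cosθ·θ̈ − m·l·sinθ·θ̇² = 14.099440 + -0.434074 − 0.015262 = 13.650104
step 2→3:
  ẍ = (ẋ'−ẋ)/dt = (0.312009777−0.208382505)/0.034097 = 3.039190
  θ̈ = (θ̇'−θ̇)/dt = (-1.574750638−-1.502661245)/0.034097 = -2.114244
  sinθ=0.138250, cosθ=0.990397
  F = (M+m)·ẍ + m·l·cosθ·θ̈ − m·l·sinθ·θ̇² = 5.305144 + -0.116906 − 0.017429 = 5.170809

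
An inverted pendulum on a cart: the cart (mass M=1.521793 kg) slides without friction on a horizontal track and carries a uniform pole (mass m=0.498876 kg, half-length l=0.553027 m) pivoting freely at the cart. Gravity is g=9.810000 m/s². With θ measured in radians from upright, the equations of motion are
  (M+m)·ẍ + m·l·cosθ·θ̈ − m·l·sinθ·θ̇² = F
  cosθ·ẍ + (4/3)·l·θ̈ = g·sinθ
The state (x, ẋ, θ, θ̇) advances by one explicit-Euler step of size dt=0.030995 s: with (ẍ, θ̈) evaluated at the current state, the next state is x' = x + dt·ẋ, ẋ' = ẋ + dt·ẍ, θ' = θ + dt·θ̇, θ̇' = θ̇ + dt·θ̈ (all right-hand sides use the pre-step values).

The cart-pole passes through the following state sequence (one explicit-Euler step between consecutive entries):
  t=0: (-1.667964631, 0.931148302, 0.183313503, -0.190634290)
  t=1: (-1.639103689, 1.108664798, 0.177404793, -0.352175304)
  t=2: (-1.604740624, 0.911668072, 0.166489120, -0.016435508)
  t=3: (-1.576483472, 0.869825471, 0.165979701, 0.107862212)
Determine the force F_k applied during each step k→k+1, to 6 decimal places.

step 0→1:
  ẍ = (ẋ'−ẋ)/dt = (1.108664798−0.931148302)/0.030995 = 5.727262
  θ̈ = (θ̇'−θ̇)/dt = (-0.352175304−-0.190634290)/0.030995 = -5.211841
  sinθ=0.182289, cosθ=0.983245
  F = (M+m)·ẍ + m·l·cosθ·θ̈ − m·l·sinθ·θ̇² = 11.572901 + -1.413813 − 0.001828 = 10.157261
step 1→2:
  ẍ = (ẋ'−ẋ)/dt = (0.911668072−1.108664798)/0.030995 = -6.355758
  θ̈ = (θ̇'−θ̇)/dt = (-0.016435508−-0.352175304)/0.030995 = 10.832063
  sinθ=0.176476, cosθ=0.984305
  F = (M+m)·ẍ + m·l·cosθ·θ̈ − m·l·sinθ·θ̇² = -12.842884 + 2.941574 − 0.006039 = -9.907348
step 2→3:
  ẍ = (ẋ'−ẋ)/dt = (0.869825471−0.911668072)/0.030995 = -1.349979
  θ̈ = (θ̇'−θ̇)/dt = (0.107862212−-0.016435508)/0.030995 = 4.010251
  sinθ=0.165721, cosθ=0.986173
  F = (M+m)·ẍ + m·l·cosθ·θ̈ − m·l·sinθ·θ̇² = -2.727861 + 1.091097 − 0.000012 = -1.636776

F_0 = 10.157261 N
F_1 = -9.907348 N
F_2 = -1.636776 N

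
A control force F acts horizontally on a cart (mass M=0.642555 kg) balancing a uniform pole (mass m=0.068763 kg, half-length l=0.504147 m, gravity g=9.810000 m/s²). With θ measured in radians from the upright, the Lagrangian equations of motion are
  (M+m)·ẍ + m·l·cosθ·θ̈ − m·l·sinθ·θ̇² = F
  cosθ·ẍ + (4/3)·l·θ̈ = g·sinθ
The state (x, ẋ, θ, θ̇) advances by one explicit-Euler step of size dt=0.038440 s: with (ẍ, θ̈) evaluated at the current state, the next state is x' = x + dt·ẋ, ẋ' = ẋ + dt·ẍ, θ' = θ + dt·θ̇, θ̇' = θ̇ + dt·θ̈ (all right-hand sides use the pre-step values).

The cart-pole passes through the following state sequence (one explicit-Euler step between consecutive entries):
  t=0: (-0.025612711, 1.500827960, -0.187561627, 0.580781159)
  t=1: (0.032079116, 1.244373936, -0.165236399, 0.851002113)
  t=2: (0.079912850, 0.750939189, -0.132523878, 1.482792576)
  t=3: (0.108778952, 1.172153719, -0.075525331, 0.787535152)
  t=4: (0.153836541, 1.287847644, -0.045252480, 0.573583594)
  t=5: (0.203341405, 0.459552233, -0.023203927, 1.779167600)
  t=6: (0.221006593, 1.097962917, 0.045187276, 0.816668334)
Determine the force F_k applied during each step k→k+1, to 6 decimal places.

step 0→1:
  ẍ = (ẋ'−ẋ)/dt = (1.244373936−1.500827960)/0.038440 = -6.671541
  θ̈ = (θ̇'−θ̇)/dt = (0.851002113−0.580781159)/0.038440 = 7.029681
  sinθ=-0.186464, cosθ=0.982462
  F = (M+m)·ẍ + m·l·cosθ·θ̈ − m·l·sinθ·θ̇² = -4.745587 + 0.239422 − -0.002180 = -4.503985
step 1→2:
  ẍ = (ẋ'−ẋ)/dt = (0.750939189−1.244373936)/0.038440 = -12.836492
  θ̈ = (θ̇'−θ̇)/dt = (1.482792576−0.851002113)/0.038440 = 16.435756
  sinθ=-0.164486, cosθ=0.986379
  F = (M+m)·ẍ + m·l·cosθ·θ̈ − m·l·sinθ·θ̇² = -9.130828 + 0.562012 − -0.004130 = -8.564686
step 2→3:
  ẍ = (ẋ'−ẋ)/dt = (1.172153719−0.750939189)/0.038440 = 10.957714
  θ̈ = (θ̇'−θ̇)/dt = (0.787535152−1.482792576)/0.038440 = -18.086822
  sinθ=-0.132136, cosθ=0.991232
  F = (M+m)·ẍ + m·l·cosθ·θ̈ − m·l·sinθ·θ̇² = 7.794419 + -0.621512 − -0.010072 = 7.182979
step 3→4:
  ẍ = (ẋ'−ẋ)/dt = (1.287847644−1.172153719)/0.038440 = 3.009728
  θ̈ = (θ̇'−θ̇)/dt = (0.573583594−0.787535152)/0.038440 = -5.565857
  sinθ=-0.075454, cosθ=0.997149
  F = (M+m)·ẍ + m·l·cosθ·θ̈ − m·l·sinθ·θ̇² = 2.140873 + -0.192400 − -0.001622 = 1.950096
step 4→5:
  ẍ = (ẋ'−ẋ)/dt = (0.459552233−1.287847644)/0.038440 = -21.547747
  θ̈ = (θ̇'−θ̇)/dt = (1.779167600−0.573583594)/0.038440 = 31.362747
  sinθ=-0.045237, cosθ=0.998976
  F = (M+m)·ẍ + m·l·cosθ·θ̈ − m·l·sinθ·θ̇² = -15.327301 + 1.086129 − -0.000516 = -14.240656
step 5→6:
  ẍ = (ẋ'−ẋ)/dt = (1.097962917−0.459552233)/0.038440 = 16.607978
  θ̈ = (θ̇'−θ̇)/dt = (0.816668334−1.779167600)/0.038440 = -25.039003
  sinθ=-0.023202, cosθ=0.999731
  F = (M+m)·ẍ + m·l·cosθ·θ̈ − m·l·sinθ·θ̇² = 11.813554 + -0.867785 − -0.002546 = 10.948315

F_0 = -4.503985 N
F_1 = -8.564686 N
F_2 = 7.182979 N
F_3 = 1.950096 N
F_4 = -14.240656 N
F_5 = 10.948315 N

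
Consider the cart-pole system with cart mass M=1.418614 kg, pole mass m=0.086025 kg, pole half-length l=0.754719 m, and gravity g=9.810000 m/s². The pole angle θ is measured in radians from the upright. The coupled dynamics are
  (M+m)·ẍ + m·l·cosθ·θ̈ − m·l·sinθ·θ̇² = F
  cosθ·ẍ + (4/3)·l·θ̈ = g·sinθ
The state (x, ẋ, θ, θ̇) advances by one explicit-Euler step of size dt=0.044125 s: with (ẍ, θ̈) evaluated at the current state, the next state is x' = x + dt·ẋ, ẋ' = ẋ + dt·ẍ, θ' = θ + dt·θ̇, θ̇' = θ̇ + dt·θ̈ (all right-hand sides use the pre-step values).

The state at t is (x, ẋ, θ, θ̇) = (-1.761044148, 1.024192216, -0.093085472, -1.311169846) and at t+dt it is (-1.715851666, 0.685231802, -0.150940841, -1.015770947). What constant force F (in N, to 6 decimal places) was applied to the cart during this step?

F = -11.115232 N

ẍ = (ẋ'−ẋ)/dt = (0.685231802−1.024192216)/0.044125 = -7.681822
θ̈ = (θ̇'−θ̇)/dt = (-1.015770947−-1.311169846)/0.044125 = 6.694593
sinθ=-0.092951, cosθ=0.995671
F = (M+m)·ẍ + m·l·cosθ·θ̈ − m·l·sinθ·θ̇² = -11.558370 + 0.432763 − -0.010375 = -11.115232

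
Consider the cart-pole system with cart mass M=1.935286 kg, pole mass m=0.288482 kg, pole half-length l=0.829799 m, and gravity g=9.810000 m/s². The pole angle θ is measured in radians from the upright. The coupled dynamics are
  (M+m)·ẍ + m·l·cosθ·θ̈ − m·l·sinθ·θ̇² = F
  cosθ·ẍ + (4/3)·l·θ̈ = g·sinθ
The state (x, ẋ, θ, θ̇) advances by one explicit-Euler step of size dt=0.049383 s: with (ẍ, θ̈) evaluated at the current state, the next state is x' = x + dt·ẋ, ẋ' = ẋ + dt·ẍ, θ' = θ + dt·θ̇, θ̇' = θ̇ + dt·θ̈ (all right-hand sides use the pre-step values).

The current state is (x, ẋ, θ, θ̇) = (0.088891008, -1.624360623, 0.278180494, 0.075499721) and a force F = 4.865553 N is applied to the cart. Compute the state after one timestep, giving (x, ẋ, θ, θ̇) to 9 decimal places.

(0.008675207, -1.519298003, 0.281908897, 0.104430267)

sinθ=0.274606546, cosθ=0.961556678
temp = (F + m·l·θ̇²·sinθ)/(M+m) = (4.865553 + 0.000374708)/2.223768 = 2.188145395
θ̈ = (g·sinθ − cosθ·temp)/(l·(4/3 − m·cos²θ/(M+m))) = 0.585840179
ẍ = temp − m·l·θ̈·cosθ/(M+m) = 2.127505814
Euler: x'=0.088891008+0.049383·-1.624360623=0.008675207, ẋ'=-1.624360623+0.049383·2.127505814=-1.519298003
       θ'=0.278180494+0.049383·0.075499721=0.281908897, θ̇'=0.075499721+0.049383·0.585840179=0.104430267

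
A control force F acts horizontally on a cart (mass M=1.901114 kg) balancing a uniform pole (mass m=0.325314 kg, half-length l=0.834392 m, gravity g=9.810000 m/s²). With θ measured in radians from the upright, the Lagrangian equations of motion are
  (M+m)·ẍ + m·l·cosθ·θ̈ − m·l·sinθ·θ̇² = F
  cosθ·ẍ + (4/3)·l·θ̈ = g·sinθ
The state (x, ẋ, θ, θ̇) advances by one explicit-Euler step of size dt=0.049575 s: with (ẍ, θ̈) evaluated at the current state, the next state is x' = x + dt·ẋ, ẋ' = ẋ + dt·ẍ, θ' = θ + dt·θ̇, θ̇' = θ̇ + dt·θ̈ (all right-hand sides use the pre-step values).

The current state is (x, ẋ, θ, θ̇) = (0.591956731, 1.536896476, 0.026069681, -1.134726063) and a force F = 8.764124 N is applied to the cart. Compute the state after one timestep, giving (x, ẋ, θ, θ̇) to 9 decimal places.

(0.668148374, 1.754711128, -0.030184364, -1.319049129)

sinθ=0.026066728, cosθ=0.999660205
temp = (F + m·l·θ̇²·sinθ)/(M+m) = (8.764124 + 0.009110484)/2.226428 = 3.940497732
θ̈ = (g·sinθ − cosθ·temp)/(l·(4/3 − m·cos²θ/(M+m))) = -3.718064867
ẍ = temp − m·l·θ̈·cosθ/(M+m) = 4.393638980
Euler: x'=0.591956731+0.049575·1.536896476=0.668148374, ẋ'=1.536896476+0.049575·4.393638980=1.754711128
       θ'=0.026069681+0.049575·-1.134726063=-0.030184364, θ̇'=-1.134726063+0.049575·-3.718064867=-1.319049129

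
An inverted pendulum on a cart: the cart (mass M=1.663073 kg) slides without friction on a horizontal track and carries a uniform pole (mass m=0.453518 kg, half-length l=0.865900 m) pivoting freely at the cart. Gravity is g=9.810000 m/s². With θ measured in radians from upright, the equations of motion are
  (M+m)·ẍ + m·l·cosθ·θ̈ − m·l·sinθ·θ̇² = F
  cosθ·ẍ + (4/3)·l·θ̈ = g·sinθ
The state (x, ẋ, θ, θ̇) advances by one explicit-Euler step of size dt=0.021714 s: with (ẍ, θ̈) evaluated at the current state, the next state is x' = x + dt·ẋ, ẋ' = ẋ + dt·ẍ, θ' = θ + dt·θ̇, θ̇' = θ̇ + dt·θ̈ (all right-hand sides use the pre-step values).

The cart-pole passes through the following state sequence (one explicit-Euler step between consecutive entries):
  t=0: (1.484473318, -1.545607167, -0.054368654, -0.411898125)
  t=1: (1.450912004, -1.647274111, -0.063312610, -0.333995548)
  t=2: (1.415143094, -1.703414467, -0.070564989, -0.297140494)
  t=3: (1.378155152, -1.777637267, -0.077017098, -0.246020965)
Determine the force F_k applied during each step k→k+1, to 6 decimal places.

F_0 = -8.499654 N
F_1 = -4.804364 N
F_2 = -6.310283 N

step 0→1:
  ẍ = (ẋ'−ẋ)/dt = (-1.647274111−-1.545607167)/0.021714 = -4.682092
  θ̈ = (θ̇'−θ̇)/dt = (-0.333995548−-0.411898125)/0.021714 = 3.587666
  sinθ=-0.054342, cosθ=0.998522
  F = (M+m)·ẍ + m·l·cosθ·θ̈ − m·l·sinθ·θ̇² = -9.910074 + 1.406799 − -0.003621 = -8.499654
step 1→2:
  ẍ = (ẋ'−ẋ)/dt = (-1.703414467−-1.647274111)/0.021714 = -2.585445
  θ̈ = (θ̇'−θ̇)/dt = (-0.297140494−-0.333995548)/0.021714 = 1.697295
  sinθ=-0.063270, cosθ=0.997996
  F = (M+m)·ẍ + m·l·cosθ·θ̈ − m·l·sinθ·θ̇² = -5.472330 + 0.665194 − -0.002772 = -4.804364
step 2→3:
  ẍ = (ẋ'−ẋ)/dt = (-1.777637267−-1.703414467)/0.021714 = -3.418200
  θ̈ = (θ̇'−θ̇)/dt = (-0.246020965−-0.297140494)/0.021714 = 2.354220
  sinθ=-0.070506, cosθ=0.997511
  F = (M+m)·ẍ + m·l·cosθ·θ̈ − m·l·sinθ·θ̇² = -7.234932 + 0.922204 − -0.002445 = -6.310283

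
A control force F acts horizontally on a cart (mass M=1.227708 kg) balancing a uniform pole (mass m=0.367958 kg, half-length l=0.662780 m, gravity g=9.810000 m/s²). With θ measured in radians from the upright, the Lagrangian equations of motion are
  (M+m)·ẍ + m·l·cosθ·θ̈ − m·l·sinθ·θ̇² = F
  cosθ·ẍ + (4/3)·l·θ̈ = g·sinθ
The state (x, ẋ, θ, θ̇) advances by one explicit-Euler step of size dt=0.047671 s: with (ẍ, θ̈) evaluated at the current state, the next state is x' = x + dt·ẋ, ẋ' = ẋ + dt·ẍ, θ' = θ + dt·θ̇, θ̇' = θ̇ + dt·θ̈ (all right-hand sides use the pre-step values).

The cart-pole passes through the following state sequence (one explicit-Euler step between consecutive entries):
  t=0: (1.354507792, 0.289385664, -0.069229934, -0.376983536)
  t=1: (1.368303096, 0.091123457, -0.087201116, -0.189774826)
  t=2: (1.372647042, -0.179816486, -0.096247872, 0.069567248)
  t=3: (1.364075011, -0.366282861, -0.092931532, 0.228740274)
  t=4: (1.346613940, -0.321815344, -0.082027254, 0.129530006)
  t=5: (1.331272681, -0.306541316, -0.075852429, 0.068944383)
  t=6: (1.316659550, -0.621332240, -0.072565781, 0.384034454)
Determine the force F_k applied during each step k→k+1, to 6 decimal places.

step 0→1:
  ẍ = (ẋ'−ẋ)/dt = (0.091123457−0.289385664)/0.047671 = -4.158969
  θ̈ = (θ̇'−θ̇)/dt = (-0.189774826−-0.376983536)/0.047671 = 3.927098
  sinθ=-0.069175, cosθ=0.997605
  F = (M+m)·ẍ + m·l·cosθ·θ̈ − m·l·sinθ·θ̇² = -6.636325 + 0.955428 − -0.002398 = -5.678500
step 1→2:
  ẍ = (ẋ'−ẋ)/dt = (-0.179816486−0.091123457)/0.047671 = -5.683538
  θ̈ = (θ̇'−θ̇)/dt = (0.069567248−-0.189774826)/0.047671 = 5.440248
  sinθ=-0.087091, cosθ=0.996200
  F = (M+m)·ẍ + m·l·cosθ·θ̈ − m·l·sinθ·θ̇² = -9.069028 + 1.321701 − -0.000765 = -7.746563
step 2→3:
  ẍ = (ẋ'−ẋ)/dt = (-0.366282861−-0.179816486)/0.047671 = -3.911526
  θ̈ = (θ̇'−θ̇)/dt = (0.228740274−0.069567248)/0.047671 = 3.338991
  sinθ=-0.096099, cosθ=0.995372
  F = (M+m)·ẍ + m·l·cosθ·θ̈ − m·l·sinθ·θ̇² = -6.241490 + 0.810528 − -0.000113 = -5.430848
step 3→4:
  ẍ = (ẋ'−ẋ)/dt = (-0.321815344−-0.366282861)/0.047671 = 0.932800
  θ̈ = (θ̇'−θ̇)/dt = (0.129530006−0.228740274)/0.047671 = -2.081145
  sinθ=-0.092798, cosθ=0.995685
  F = (M+m)·ẍ + m·l·cosθ·θ̈ − m·l·sinθ·θ̇² = 1.488438 + -0.505350 − -0.001184 = 0.984272
step 4→5:
  ẍ = (ẋ'−ẋ)/dt = (-0.306541316−-0.321815344)/0.047671 = 0.320405
  θ̈ = (θ̇'−θ̇)/dt = (0.068944383−0.129530006)/0.047671 = -1.270912
  sinθ=-0.081935, cosθ=0.996638
  F = (M+m)·ẍ + m·l·cosθ·θ̈ − m·l·sinθ·θ̇² = 0.511259 + -0.308902 − -0.000335 = 0.202693
step 5→6:
  ẍ = (ẋ'−ẋ)/dt = (-0.621332240−-0.306541316)/0.047671 = -6.603405
  θ̈ = (θ̇'−θ̇)/dt = (0.384034454−0.068944383)/0.047671 = 6.609680
  sinθ=-0.075780, cosθ=0.997125
  F = (M+m)·ẍ + m·l·cosθ·θ̈ − m·l·sinθ·θ̇² = -10.536829 + 1.607302 − -0.000088 = -8.929439

F_0 = -5.678500 N
F_1 = -7.746563 N
F_2 = -5.430848 N
F_3 = 0.984272 N
F_4 = 0.202693 N
F_5 = -8.929439 N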